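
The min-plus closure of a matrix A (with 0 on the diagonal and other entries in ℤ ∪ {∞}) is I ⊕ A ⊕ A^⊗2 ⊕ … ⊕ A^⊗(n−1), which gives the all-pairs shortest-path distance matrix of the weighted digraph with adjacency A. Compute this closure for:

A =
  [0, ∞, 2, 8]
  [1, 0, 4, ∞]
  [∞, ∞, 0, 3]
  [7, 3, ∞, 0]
Closure =
  [0, 8, 2, 5]
  [1, 0, 3, 6]
  [7, 6, 0, 3]
  [4, 3, 6, 0]

This is the Floyd-Warshall all-pairs shortest-path computation. For each intermediate vertex k = 0, 1, …, 3, update dist[i][j] ← min(dist[i][j], dist[i][k] + dist[k][j]). The final matrix gives, for each (i, j), the minimum total weight of any directed path from i to j (possibly empty when i = j).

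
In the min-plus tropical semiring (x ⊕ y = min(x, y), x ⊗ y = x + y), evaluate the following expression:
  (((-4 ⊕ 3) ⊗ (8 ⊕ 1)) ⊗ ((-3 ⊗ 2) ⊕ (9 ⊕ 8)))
(((-4 ⊕ 3) ⊗ (8 ⊕ 1)) ⊗ ((-3 ⊗ 2) ⊕ (9 ⊕ 8))) = -4

Expand innermost to outermost. Recall ⊕ takes the minimum of its arguments and ⊗ takes their sum. Working out the expression (((-4 ⊕ 3) ⊗ (8 ⊕ 1)) ⊗ ((-3 ⊗ 2) ⊕ (9 ⊕ 8))) gives -4.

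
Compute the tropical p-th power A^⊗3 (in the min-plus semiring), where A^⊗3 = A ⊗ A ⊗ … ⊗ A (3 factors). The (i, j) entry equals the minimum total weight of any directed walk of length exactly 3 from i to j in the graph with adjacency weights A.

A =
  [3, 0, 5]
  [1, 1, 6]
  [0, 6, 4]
A^⊗3 =
  [2, 1, 6]
  [2, 2, 7]
  [1, 1, 6]

Each entry (A^⊗3)_ij equals the minimum over all length-3 walks i = v_0 → v_1 → … → v_3 = j of Σ_t A[v_t][v_{t+1}]. For example, for (i, j) = (0, 2) we minimise over 9 possible intermediate vertex sequences; the minimum is 6, attained along the walk 0 → 1 → 0 → 2.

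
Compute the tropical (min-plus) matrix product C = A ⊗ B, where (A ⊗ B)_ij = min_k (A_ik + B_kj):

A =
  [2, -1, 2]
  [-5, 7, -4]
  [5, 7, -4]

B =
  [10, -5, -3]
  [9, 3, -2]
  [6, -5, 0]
A ⊗ B =
  [8, -3, -3]
  [2, -10, -8]
  [2, -9, -4]

Apply the min-plus product entry-by-entry:
  C[0][0] = min over k of (A[0][0] + B[0][0] = 2 + 10 = 12, A[0][1] + B[1][0] = -1 + 9 = 8, A[0][2] + B[2][0] = 2 + 6 = 8) = 8 (attained at k = 1)
  C[0][1] = min over k of (A[0][0] + B[0][1] = 2 + -5 = -3, A[0][1] + B[1][1] = -1 + 3 = 2, A[0][2] + B[2][1] = 2 + -5 = -3) = -3 (attained at k = 0)
  C[0][2] = min over k of (A[0][0] + B[0][2] = 2 + -3 = -1, A[0][1] + B[1][2] = -1 + -2 = -3, A[0][2] + B[2][2] = 2 + 0 = 2) = -3 (attained at k = 1)
  C[1][0] = min over k of (A[1][0] + B[0][0] = -5 + 10 = 5, A[1][1] + B[1][0] = 7 + 9 = 16, A[1][2] + B[2][0] = -4 + 6 = 2) = 2 (attained at k = 2)
  C[1][1] = min over k of (A[1][0] + B[0][1] = -5 + -5 = -10, A[1][1] + B[1][1] = 7 + 3 = 10, A[1][2] + B[2][1] = -4 + -5 = -9) = -10 (attained at k = 0)
  C[1][2] = min over k of (A[1][0] + B[0][2] = -5 + -3 = -8, A[1][1] + B[1][2] = 7 + -2 = 5, A[1][2] + B[2][2] = -4 + 0 = -4) = -8 (attained at k = 0)
  C[2][0] = min over k of (A[2][0] + B[0][0] = 5 + 10 = 15, A[2][1] + B[1][0] = 7 + 9 = 16, A[2][2] + B[2][0] = -4 + 6 = 2) = 2 (attained at k = 2)
  C[2][1] = min over k of (A[2][0] + B[0][1] = 5 + -5 = 0, A[2][1] + B[1][1] = 7 + 3 = 10, A[2][2] + B[2][1] = -4 + -5 = -9) = -9 (attained at k = 2)
  C[2][2] = min over k of (A[2][0] + B[0][2] = 5 + -3 = 2, A[2][1] + B[1][2] = 7 + -2 = 5, A[2][2] + B[2][2] = -4 + 0 = -4) = -4 (attained at k = 2)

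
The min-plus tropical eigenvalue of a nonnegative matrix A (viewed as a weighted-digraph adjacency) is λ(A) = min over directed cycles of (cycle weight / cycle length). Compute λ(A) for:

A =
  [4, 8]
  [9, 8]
λ(A) = 4

Enumerate directed cycles and compute their means (weight / length). Sample:
  cycle 0 → 0: weight = 4, length = 1, mean = 4/1 ≈ 4.000
  cycle 1 → 1: weight = 8, length = 1, mean = 8/1 ≈ 8.000
  cycle 0 → 1 → 0: weight = 17, length = 2, mean = 17/2 ≈ 8.500
  cycle 1 → 0 → 1: weight = 17, length = 2, mean = 17/2 ≈ 8.500
Minimum mean = 4.000, attained e.g. along the cycle 0 → 0 with weight 4 and length 1. So λ(A) = 4/1 = 4.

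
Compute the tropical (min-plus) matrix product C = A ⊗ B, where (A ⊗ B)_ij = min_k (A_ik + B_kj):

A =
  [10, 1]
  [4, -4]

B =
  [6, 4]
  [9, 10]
A ⊗ B =
  [10, 11]
  [5, 6]

Apply the min-plus product entry-by-entry:
  C[0][0] = min over k of (A[0][0] + B[0][0] = 10 + 6 = 16, A[0][1] + B[1][0] = 1 + 9 = 10) = 10 (attained at k = 1)
  C[0][1] = min over k of (A[0][0] + B[0][1] = 10 + 4 = 14, A[0][1] + B[1][1] = 1 + 10 = 11) = 11 (attained at k = 1)
  C[1][0] = min over k of (A[1][0] + B[0][0] = 4 + 6 = 10, A[1][1] + B[1][0] = -4 + 9 = 5) = 5 (attained at k = 1)
  C[1][1] = min over k of (A[1][0] + B[0][1] = 4 + 4 = 8, A[1][1] + B[1][1] = -4 + 10 = 6) = 6 (attained at k = 1)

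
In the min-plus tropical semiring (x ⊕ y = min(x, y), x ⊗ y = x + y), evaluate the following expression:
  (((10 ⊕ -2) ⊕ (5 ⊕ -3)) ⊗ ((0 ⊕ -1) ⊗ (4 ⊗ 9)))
(((10 ⊕ -2) ⊕ (5 ⊕ -3)) ⊗ ((0 ⊕ -1) ⊗ (4 ⊗ 9))) = 9

Expand innermost to outermost. Recall ⊕ takes the minimum of its arguments and ⊗ takes their sum. Working out the expression (((10 ⊕ -2) ⊕ (5 ⊕ -3)) ⊗ ((0 ⊕ -1) ⊗ (4 ⊗ 9))) gives 9.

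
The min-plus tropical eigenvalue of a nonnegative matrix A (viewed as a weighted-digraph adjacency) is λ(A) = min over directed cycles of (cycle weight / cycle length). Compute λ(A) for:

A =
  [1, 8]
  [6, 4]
λ(A) = 1

Enumerate directed cycles and compute their means (weight / length). Sample:
  cycle 0 → 0: weight = 1, length = 1, mean = 1/1 ≈ 1.000
  cycle 1 → 1: weight = 4, length = 1, mean = 4/1 ≈ 4.000
  cycle 0 → 1 → 0: weight = 14, length = 2, mean = 14/2 ≈ 7.000
  cycle 1 → 0 → 1: weight = 14, length = 2, mean = 14/2 ≈ 7.000
Minimum mean = 1.000, attained e.g. along the cycle 0 → 0 with weight 1 and length 1. So λ(A) = 1/1 = 1.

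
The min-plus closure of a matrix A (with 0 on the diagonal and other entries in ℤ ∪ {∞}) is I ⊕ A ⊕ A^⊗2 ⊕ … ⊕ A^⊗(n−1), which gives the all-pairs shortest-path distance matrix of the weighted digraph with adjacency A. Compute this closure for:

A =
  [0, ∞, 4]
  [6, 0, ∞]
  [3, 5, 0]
Closure =
  [0, 9, 4]
  [6, 0, 10]
  [3, 5, 0]

This is the Floyd-Warshall all-pairs shortest-path computation. For each intermediate vertex k = 0, 1, …, 2, update dist[i][j] ← min(dist[i][j], dist[i][k] + dist[k][j]). The final matrix gives, for each (i, j), the minimum total weight of any directed path from i to j (possibly empty when i = j).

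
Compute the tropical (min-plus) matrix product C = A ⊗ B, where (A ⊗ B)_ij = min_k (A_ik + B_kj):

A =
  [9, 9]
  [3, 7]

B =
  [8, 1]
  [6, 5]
A ⊗ B =
  [15, 10]
  [11, 4]

Apply the min-plus product entry-by-entry:
  C[0][0] = min over k of (A[0][0] + B[0][0] = 9 + 8 = 17, A[0][1] + B[1][0] = 9 + 6 = 15) = 15 (attained at k = 1)
  C[0][1] = min over k of (A[0][0] + B[0][1] = 9 + 1 = 10, A[0][1] + B[1][1] = 9 + 5 = 14) = 10 (attained at k = 0)
  C[1][0] = min over k of (A[1][0] + B[0][0] = 3 + 8 = 11, A[1][1] + B[1][0] = 7 + 6 = 13) = 11 (attained at k = 0)
  C[1][1] = min over k of (A[1][0] + B[0][1] = 3 + 1 = 4, A[1][1] + B[1][1] = 7 + 5 = 12) = 4 (attained at k = 0)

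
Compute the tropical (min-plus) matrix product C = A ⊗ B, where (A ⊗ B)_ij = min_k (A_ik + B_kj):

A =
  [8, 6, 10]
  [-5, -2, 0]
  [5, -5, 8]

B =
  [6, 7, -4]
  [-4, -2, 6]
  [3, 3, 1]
A ⊗ B =
  [2, 4, 4]
  [-6, -4, -9]
  [-9, -7, 1]

Apply the min-plus product entry-by-entry:
  C[0][0] = min over k of (A[0][0] + B[0][0] = 8 + 6 = 14, A[0][1] + B[1][0] = 6 + -4 = 2, A[0][2] + B[2][0] = 10 + 3 = 13) = 2 (attained at k = 1)
  C[0][1] = min over k of (A[0][0] + B[0][1] = 8 + 7 = 15, A[0][1] + B[1][1] = 6 + -2 = 4, A[0][2] + B[2][1] = 10 + 3 = 13) = 4 (attained at k = 1)
  C[0][2] = min over k of (A[0][0] + B[0][2] = 8 + -4 = 4, A[0][1] + B[1][2] = 6 + 6 = 12, A[0][2] + B[2][2] = 10 + 1 = 11) = 4 (attained at k = 0)
  C[1][0] = min over k of (A[1][0] + B[0][0] = -5 + 6 = 1, A[1][1] + B[1][0] = -2 + -4 = -6, A[1][2] + B[2][0] = 0 + 3 = 3) = -6 (attained at k = 1)
  C[1][1] = min over k of (A[1][0] + B[0][1] = -5 + 7 = 2, A[1][1] + B[1][1] = -2 + -2 = -4, A[1][2] + B[2][1] = 0 + 3 = 3) = -4 (attained at k = 1)
  C[1][2] = min over k of (A[1][0] + B[0][2] = -5 + -4 = -9, A[1][1] + B[1][2] = -2 + 6 = 4, A[1][2] + B[2][2] = 0 + 1 = 1) = -9 (attained at k = 0)
  C[2][0] = min over k of (A[2][0] + B[0][0] = 5 + 6 = 11, A[2][1] + B[1][0] = -5 + -4 = -9, A[2][2] + B[2][0] = 8 + 3 = 11) = -9 (attained at k = 1)
  C[2][1] = min over k of (A[2][0] + B[0][1] = 5 + 7 = 12, A[2][1] + B[1][1] = -5 + -2 = -7, A[2][2] + B[2][1] = 8 + 3 = 11) = -7 (attained at k = 1)
  C[2][2] = min over k of (A[2][0] + B[0][2] = 5 + -4 = 1, A[2][1] + B[1][2] = -5 + 6 = 1, A[2][2] + B[2][2] = 8 + 1 = 9) = 1 (attained at k = 0)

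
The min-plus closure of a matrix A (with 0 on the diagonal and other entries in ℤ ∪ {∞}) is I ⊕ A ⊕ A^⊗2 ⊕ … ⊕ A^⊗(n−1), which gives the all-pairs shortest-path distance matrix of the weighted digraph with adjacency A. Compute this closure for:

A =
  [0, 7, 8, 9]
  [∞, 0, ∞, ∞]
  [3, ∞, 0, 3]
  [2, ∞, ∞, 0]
Closure =
  [0, 7, 8, 9]
  [∞, 0, ∞, ∞]
  [3, 10, 0, 3]
  [2, 9, 10, 0]

This is the Floyd-Warshall all-pairs shortest-path computation. For each intermediate vertex k = 0, 1, …, 3, update dist[i][j] ← min(dist[i][j], dist[i][k] + dist[k][j]). The final matrix gives, for each (i, j), the minimum total weight of any directed path from i to j (possibly empty when i = j).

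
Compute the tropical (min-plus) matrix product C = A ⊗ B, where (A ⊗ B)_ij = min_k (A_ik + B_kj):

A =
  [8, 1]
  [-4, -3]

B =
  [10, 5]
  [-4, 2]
A ⊗ B =
  [-3, 3]
  [-7, -1]

Apply the min-plus product entry-by-entry:
  C[0][0] = min over k of (A[0][0] + B[0][0] = 8 + 10 = 18, A[0][1] + B[1][0] = 1 + -4 = -3) = -3 (attained at k = 1)
  C[0][1] = min over k of (A[0][0] + B[0][1] = 8 + 5 = 13, A[0][1] + B[1][1] = 1 + 2 = 3) = 3 (attained at k = 1)
  C[1][0] = min over k of (A[1][0] + B[0][0] = -4 + 10 = 6, A[1][1] + B[1][0] = -3 + -4 = -7) = -7 (attained at k = 1)
  C[1][1] = min over k of (A[1][0] + B[0][1] = -4 + 5 = 1, A[1][1] + B[1][1] = -3 + 2 = -1) = -1 (attained at k = 1)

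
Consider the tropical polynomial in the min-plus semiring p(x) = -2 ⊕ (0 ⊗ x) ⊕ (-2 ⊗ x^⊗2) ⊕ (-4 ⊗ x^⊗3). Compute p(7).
p(7) = -2

A tropical monomial a ⊗ x^⊗i evaluates to a + i · x. Evaluating each term at x = 7:
  Term 0 contributes -2 + 0 · 7 = -2
  Term 1 contributes 0 + 1 · 7 = 7
  Term 2 contributes -2 + 2 · 7 = 12
  Term 3 contributes -4 + 3 · 7 = 17
p(7) = ⊕ of these = min[-2, 7, 12, 17] = -2.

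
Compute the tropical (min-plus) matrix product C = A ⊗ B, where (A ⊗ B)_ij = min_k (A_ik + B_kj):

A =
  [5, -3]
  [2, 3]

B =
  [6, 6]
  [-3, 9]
A ⊗ B =
  [-6, 6]
  [0, 8]

Apply the min-plus product entry-by-entry:
  C[0][0] = min over k of (A[0][0] + B[0][0] = 5 + 6 = 11, A[0][1] + B[1][0] = -3 + -3 = -6) = -6 (attained at k = 1)
  C[0][1] = min over k of (A[0][0] + B[0][1] = 5 + 6 = 11, A[0][1] + B[1][1] = -3 + 9 = 6) = 6 (attained at k = 1)
  C[1][0] = min over k of (A[1][0] + B[0][0] = 2 + 6 = 8, A[1][1] + B[1][0] = 3 + -3 = 0) = 0 (attained at k = 1)
  C[1][1] = min over k of (A[1][0] + B[0][1] = 2 + 6 = 8, A[1][1] + B[1][1] = 3 + 9 = 12) = 8 (attained at k = 0)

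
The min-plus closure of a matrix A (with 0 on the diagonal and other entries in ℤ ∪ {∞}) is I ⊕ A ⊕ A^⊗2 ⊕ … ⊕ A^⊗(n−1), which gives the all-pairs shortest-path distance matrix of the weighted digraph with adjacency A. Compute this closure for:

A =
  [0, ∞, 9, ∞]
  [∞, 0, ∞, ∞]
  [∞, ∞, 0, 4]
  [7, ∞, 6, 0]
Closure =
  [0, ∞, 9, 13]
  [∞, 0, ∞, ∞]
  [11, ∞, 0, 4]
  [7, ∞, 6, 0]

This is the Floyd-Warshall all-pairs shortest-path computation. For each intermediate vertex k = 0, 1, …, 3, update dist[i][j] ← min(dist[i][j], dist[i][k] + dist[k][j]). The final matrix gives, for each (i, j), the minimum total weight of any directed path from i to j (possibly empty when i = j).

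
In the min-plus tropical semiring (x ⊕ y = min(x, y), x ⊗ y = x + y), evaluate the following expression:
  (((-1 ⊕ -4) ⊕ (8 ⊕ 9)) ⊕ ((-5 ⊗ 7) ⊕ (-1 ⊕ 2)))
(((-1 ⊕ -4) ⊕ (8 ⊕ 9)) ⊕ ((-5 ⊗ 7) ⊕ (-1 ⊕ 2))) = -4

Expand innermost to outermost. Recall ⊕ takes the minimum of its arguments and ⊗ takes their sum. Working out the expression (((-1 ⊕ -4) ⊕ (8 ⊕ 9)) ⊕ ((-5 ⊗ 7) ⊕ (-1 ⊕ 2))) gives -4.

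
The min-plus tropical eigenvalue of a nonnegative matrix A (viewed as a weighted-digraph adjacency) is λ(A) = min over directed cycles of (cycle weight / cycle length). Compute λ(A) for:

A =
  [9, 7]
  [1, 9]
λ(A) = 4

Enumerate directed cycles and compute their means (weight / length). Sample:
  cycle 0 → 0: weight = 9, length = 1, mean = 9/1 ≈ 9.000
  cycle 1 → 1: weight = 9, length = 1, mean = 9/1 ≈ 9.000
  cycle 0 → 1 → 0: weight = 8, length = 2, mean = 8/2 ≈ 4.000
  cycle 1 → 0 → 1: weight = 8, length = 2, mean = 8/2 ≈ 4.000
Minimum mean = 4.000, attained e.g. along the cycle 0 → 1 → 0 with weight 8 and length 2. So λ(A) = 8/2 = 4.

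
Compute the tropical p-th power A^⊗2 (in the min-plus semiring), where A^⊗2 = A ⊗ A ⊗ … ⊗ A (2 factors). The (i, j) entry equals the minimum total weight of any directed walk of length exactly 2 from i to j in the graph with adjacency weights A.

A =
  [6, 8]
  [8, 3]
A^⊗2 =
  [12, 11]
  [11, 6]

Each entry (A^⊗2)_ij equals the minimum over all length-2 walks i = v_0 → v_1 → … → v_2 = j of Σ_t A[v_t][v_{t+1}]. For example, for (i, j) = (0, 1) we minimise over 2 possible intermediate vertex sequences; the minimum is 11, attained along the walk 0 → 1 → 1.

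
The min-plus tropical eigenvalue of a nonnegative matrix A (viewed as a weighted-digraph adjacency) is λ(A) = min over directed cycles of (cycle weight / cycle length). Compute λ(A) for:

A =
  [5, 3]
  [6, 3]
λ(A) = 3

Enumerate directed cycles and compute their means (weight / length). Sample:
  cycle 0 → 0: weight = 5, length = 1, mean = 5/1 ≈ 5.000
  cycle 1 → 1: weight = 3, length = 1, mean = 3/1 ≈ 3.000
  cycle 0 → 1 → 0: weight = 9, length = 2, mean = 9/2 ≈ 4.500
  cycle 1 → 0 → 1: weight = 9, length = 2, mean = 9/2 ≈ 4.500
Minimum mean = 3.000, attained e.g. along the cycle 1 → 1 with weight 3 and length 1. So λ(A) = 3/1 = 3.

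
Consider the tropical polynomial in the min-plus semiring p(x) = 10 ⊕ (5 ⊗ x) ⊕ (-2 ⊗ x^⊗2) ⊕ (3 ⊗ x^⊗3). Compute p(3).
p(3) = 4

A tropical monomial a ⊗ x^⊗i evaluates to a + i · x. Evaluating each term at x = 3:
  Term 0 contributes 10 + 0 · 3 = 10
  Term 1 contributes 5 + 1 · 3 = 8
  Term 2 contributes -2 + 2 · 3 = 4
  Term 3 contributes 3 + 3 · 3 = 12
p(3) = ⊕ of these = min[10, 8, 4, 12] = 4.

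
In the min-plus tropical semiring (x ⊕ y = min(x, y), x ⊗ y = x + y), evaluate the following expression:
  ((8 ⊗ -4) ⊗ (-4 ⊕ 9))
((8 ⊗ -4) ⊗ (-4 ⊕ 9)) = 0

Expand innermost to outermost. Recall ⊕ takes the minimum of its arguments and ⊗ takes their sum. Working out the expression ((8 ⊗ -4) ⊗ (-4 ⊕ 9)) gives 0.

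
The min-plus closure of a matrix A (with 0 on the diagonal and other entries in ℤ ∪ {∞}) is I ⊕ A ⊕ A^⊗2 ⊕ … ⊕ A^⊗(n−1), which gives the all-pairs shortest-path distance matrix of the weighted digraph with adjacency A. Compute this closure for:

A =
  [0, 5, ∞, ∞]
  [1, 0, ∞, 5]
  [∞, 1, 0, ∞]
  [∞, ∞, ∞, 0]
Closure =
  [0, 5, ∞, 10]
  [1, 0, ∞, 5]
  [2, 1, 0, 6]
  [∞, ∞, ∞, 0]

This is the Floyd-Warshall all-pairs shortest-path computation. For each intermediate vertex k = 0, 1, …, 3, update dist[i][j] ← min(dist[i][j], dist[i][k] + dist[k][j]). The final matrix gives, for each (i, j), the minimum total weight of any directed path from i to j (possibly empty when i = j).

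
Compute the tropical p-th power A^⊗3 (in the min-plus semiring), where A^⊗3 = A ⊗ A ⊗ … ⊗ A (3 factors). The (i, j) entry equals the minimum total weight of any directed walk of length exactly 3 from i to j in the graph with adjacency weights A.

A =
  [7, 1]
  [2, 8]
A^⊗3 =
  [10, 4]
  [5, 10]

Each entry (A^⊗3)_ij equals the minimum over all length-3 walks i = v_0 → v_1 → … → v_3 = j of Σ_t A[v_t][v_{t+1}]. For example, for (i, j) = (0, 1) we minimise over 4 possible intermediate vertex sequences; the minimum is 4, attained along the walk 0 → 1 → 0 → 1.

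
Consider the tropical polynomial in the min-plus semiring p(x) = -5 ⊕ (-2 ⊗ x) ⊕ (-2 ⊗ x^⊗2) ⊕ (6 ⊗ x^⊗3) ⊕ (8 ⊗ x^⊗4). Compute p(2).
p(2) = -5

A tropical monomial a ⊗ x^⊗i evaluates to a + i · x. Evaluating each term at x = 2:
  Term 0 contributes -5 + 0 · 2 = -5
  Term 1 contributes -2 + 1 · 2 = 0
  Term 2 contributes -2 + 2 · 2 = 2
  Term 3 contributes 6 + 3 · 2 = 12
  Term 4 contributes 8 + 4 · 2 = 16
p(2) = ⊕ of these = min[-5, 0, 2, 12, 16] = -5.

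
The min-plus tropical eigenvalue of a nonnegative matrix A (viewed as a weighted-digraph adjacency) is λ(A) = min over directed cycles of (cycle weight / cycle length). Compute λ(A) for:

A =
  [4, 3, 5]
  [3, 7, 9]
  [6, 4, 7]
λ(A) = 3

Enumerate directed cycles and compute their means (weight / length). Sample:
  cycle 0 → 0: weight = 4, length = 1, mean = 4/1 ≈ 4.000
  cycle 1 → 1: weight = 7, length = 1, mean = 7/1 ≈ 7.000
  cycle 2 → 2: weight = 7, length = 1, mean = 7/1 ≈ 7.000
  cycle 0 → 1 → 0: weight = 6, length = 2, mean = 6/2 ≈ 3.000
  cycle 0 → 2 → 0: weight = 11, length = 2, mean = 11/2 ≈ 5.500
  cycle 1 → 0 → 1: weight = 6, length = 2, mean = 6/2 ≈ 3.000
Minimum mean = 3.000, attained e.g. along the cycle 0 → 1 → 0 with weight 6 and length 2. So λ(A) = 6/2 = 3.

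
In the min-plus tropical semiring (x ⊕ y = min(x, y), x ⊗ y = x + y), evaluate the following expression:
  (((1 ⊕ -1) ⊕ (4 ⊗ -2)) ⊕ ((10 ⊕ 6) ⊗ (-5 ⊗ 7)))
(((1 ⊕ -1) ⊕ (4 ⊗ -2)) ⊕ ((10 ⊕ 6) ⊗ (-5 ⊗ 7))) = -1

Expand innermost to outermost. Recall ⊕ takes the minimum of its arguments and ⊗ takes their sum. Working out the expression (((1 ⊕ -1) ⊕ (4 ⊗ -2)) ⊕ ((10 ⊕ 6) ⊗ (-5 ⊗ 7))) gives -1.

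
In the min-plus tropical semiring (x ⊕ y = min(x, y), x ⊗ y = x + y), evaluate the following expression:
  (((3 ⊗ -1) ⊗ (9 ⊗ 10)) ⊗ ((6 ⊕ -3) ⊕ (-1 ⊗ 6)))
(((3 ⊗ -1) ⊗ (9 ⊗ 10)) ⊗ ((6 ⊕ -3) ⊕ (-1 ⊗ 6))) = 18

Expand innermost to outermost. Recall ⊕ takes the minimum of its arguments and ⊗ takes their sum. Working out the expression (((3 ⊗ -1) ⊗ (9 ⊗ 10)) ⊗ ((6 ⊕ -3) ⊕ (-1 ⊗ 6))) gives 18.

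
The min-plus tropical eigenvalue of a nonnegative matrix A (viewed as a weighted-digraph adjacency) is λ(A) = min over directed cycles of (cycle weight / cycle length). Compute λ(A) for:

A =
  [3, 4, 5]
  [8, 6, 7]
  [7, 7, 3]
λ(A) = 3

Enumerate directed cycles and compute their means (weight / length). Sample:
  cycle 0 → 0: weight = 3, length = 1, mean = 3/1 ≈ 3.000
  cycle 1 → 1: weight = 6, length = 1, mean = 6/1 ≈ 6.000
  cycle 2 → 2: weight = 3, length = 1, mean = 3/1 ≈ 3.000
  cycle 0 → 1 → 0: weight = 12, length = 2, mean = 12/2 ≈ 6.000
  cycle 0 → 2 → 0: weight = 12, length = 2, mean = 12/2 ≈ 6.000
  cycle 1 → 0 → 1: weight = 12, length = 2, mean = 12/2 ≈ 6.000
Minimum mean = 3.000, attained e.g. along the cycle 0 → 0 with weight 3 and length 1. So λ(A) = 3/1 = 3.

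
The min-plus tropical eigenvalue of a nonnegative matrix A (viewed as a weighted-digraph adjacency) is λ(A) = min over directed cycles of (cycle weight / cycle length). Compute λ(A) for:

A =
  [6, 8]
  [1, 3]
λ(A) = 3

Enumerate directed cycles and compute their means (weight / length). Sample:
  cycle 0 → 0: weight = 6, length = 1, mean = 6/1 ≈ 6.000
  cycle 1 → 1: weight = 3, length = 1, mean = 3/1 ≈ 3.000
  cycle 0 → 1 → 0: weight = 9, length = 2, mean = 9/2 ≈ 4.500
  cycle 1 → 0 → 1: weight = 9, length = 2, mean = 9/2 ≈ 4.500
Minimum mean = 3.000, attained e.g. along the cycle 1 → 1 with weight 3 and length 1. So λ(A) = 3/1 = 3.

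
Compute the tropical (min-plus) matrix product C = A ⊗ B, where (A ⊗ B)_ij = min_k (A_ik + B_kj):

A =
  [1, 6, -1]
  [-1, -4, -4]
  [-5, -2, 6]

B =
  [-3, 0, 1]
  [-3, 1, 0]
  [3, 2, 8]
A ⊗ B =
  [-2, 1, 2]
  [-7, -3, -4]
  [-8, -5, -4]

Apply the min-plus product entry-by-entry:
  C[0][0] = min over k of (A[0][0] + B[0][0] = 1 + -3 = -2, A[0][1] + B[1][0] = 6 + -3 = 3, A[0][2] + B[2][0] = -1 + 3 = 2) = -2 (attained at k = 0)
  C[0][1] = min over k of (A[0][0] + B[0][1] = 1 + 0 = 1, A[0][1] + B[1][1] = 6 + 1 = 7, A[0][2] + B[2][1] = -1 + 2 = 1) = 1 (attained at k = 0)
  C[0][2] = min over k of (A[0][0] + B[0][2] = 1 + 1 = 2, A[0][1] + B[1][2] = 6 + 0 = 6, A[0][2] + B[2][2] = -1 + 8 = 7) = 2 (attained at k = 0)
  C[1][0] = min over k of (A[1][0] + B[0][0] = -1 + -3 = -4, A[1][1] + B[1][0] = -4 + -3 = -7, A[1][2] + B[2][0] = -4 + 3 = -1) = -7 (attained at k = 1)
  C[1][1] = min over k of (A[1][0] + B[0][1] = -1 + 0 = -1, A[1][1] + B[1][1] = -4 + 1 = -3, A[1][2] + B[2][1] = -4 + 2 = -2) = -3 (attained at k = 1)
  C[1][2] = min over k of (A[1][0] + B[0][2] = -1 + 1 = 0, A[1][1] + B[1][2] = -4 + 0 = -4, A[1][2] + B[2][2] = -4 + 8 = 4) = -4 (attained at k = 1)
  C[2][0] = min over k of (A[2][0] + B[0][0] = -5 + -3 = -8, A[2][1] + B[1][0] = -2 + -3 = -5, A[2][2] + B[2][0] = 6 + 3 = 9) = -8 (attained at k = 0)
  C[2][1] = min over k of (A[2][0] + B[0][1] = -5 + 0 = -5, A[2][1] + B[1][1] = -2 + 1 = -1, A[2][2] + B[2][1] = 6 + 2 = 8) = -5 (attained at k = 0)
  C[2][2] = min over k of (A[2][0] + B[0][2] = -5 + 1 = -4, A[2][1] + B[1][2] = -2 + 0 = -2, A[2][2] + B[2][2] = 6 + 8 = 14) = -4 (attained at k = 0)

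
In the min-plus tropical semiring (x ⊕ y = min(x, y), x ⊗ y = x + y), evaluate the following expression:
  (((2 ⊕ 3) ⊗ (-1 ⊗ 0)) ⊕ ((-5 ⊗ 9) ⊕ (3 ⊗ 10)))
(((2 ⊕ 3) ⊗ (-1 ⊗ 0)) ⊕ ((-5 ⊗ 9) ⊕ (3 ⊗ 10))) = 1

Expand innermost to outermost. Recall ⊕ takes the minimum of its arguments and ⊗ takes their sum. Working out the expression (((2 ⊕ 3) ⊗ (-1 ⊗ 0)) ⊕ ((-5 ⊗ 9) ⊕ (3 ⊗ 10))) gives 1.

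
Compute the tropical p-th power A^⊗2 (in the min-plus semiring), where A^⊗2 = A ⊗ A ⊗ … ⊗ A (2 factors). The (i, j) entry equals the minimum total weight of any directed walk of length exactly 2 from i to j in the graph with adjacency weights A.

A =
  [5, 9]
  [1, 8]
A^⊗2 =
  [10, 14]
  [6, 10]

Each entry (A^⊗2)_ij equals the minimum over all length-2 walks i = v_0 → v_1 → … → v_2 = j of Σ_t A[v_t][v_{t+1}]. For example, for (i, j) = (0, 1) we minimise over 2 possible intermediate vertex sequences; the minimum is 14, attained along the walk 0 → 0 → 1.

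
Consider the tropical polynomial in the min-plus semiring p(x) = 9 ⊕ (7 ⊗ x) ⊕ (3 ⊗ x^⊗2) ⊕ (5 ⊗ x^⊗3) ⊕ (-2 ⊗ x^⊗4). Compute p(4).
p(4) = 9

A tropical monomial a ⊗ x^⊗i evaluates to a + i · x. Evaluating each term at x = 4:
  Term 0 contributes 9 + 0 · 4 = 9
  Term 1 contributes 7 + 1 · 4 = 11
  Term 2 contributes 3 + 2 · 4 = 11
  Term 3 contributes 5 + 3 · 4 = 17
  Term 4 contributes -2 + 4 · 4 = 14
p(4) = ⊕ of these = min[9, 11, 11, 17, 14] = 9.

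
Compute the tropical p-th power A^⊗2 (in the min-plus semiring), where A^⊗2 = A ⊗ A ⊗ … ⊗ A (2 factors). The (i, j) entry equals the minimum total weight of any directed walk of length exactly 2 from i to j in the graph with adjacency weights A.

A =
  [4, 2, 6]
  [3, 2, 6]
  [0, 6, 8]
A^⊗2 =
  [5, 4, 8]
  [5, 4, 8]
  [4, 2, 6]

Each entry (A^⊗2)_ij equals the minimum over all length-2 walks i = v_0 → v_1 → … → v_2 = j of Σ_t A[v_t][v_{t+1}]. For example, for (i, j) = (0, 2) we minimise over 3 possible intermediate vertex sequences; the minimum is 8, attained along the walk 0 → 1 → 2.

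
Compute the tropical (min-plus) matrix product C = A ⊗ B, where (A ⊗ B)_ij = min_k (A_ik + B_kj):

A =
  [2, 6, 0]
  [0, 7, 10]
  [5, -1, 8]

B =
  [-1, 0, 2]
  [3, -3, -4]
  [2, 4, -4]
A ⊗ B =
  [1, 2, -4]
  [-1, 0, 2]
  [2, -4, -5]

Apply the min-plus product entry-by-entry:
  C[0][0] = min over k of (A[0][0] + B[0][0] = 2 + -1 = 1, A[0][1] + B[1][0] = 6 + 3 = 9, A[0][2] + B[2][0] = 0 + 2 = 2) = 1 (attained at k = 0)
  C[0][1] = min over k of (A[0][0] + B[0][1] = 2 + 0 = 2, A[0][1] + B[1][1] = 6 + -3 = 3, A[0][2] + B[2][1] = 0 + 4 = 4) = 2 (attained at k = 0)
  C[0][2] = min over k of (A[0][0] + B[0][2] = 2 + 2 = 4, A[0][1] + B[1][2] = 6 + -4 = 2, A[0][2] + B[2][2] = 0 + -4 = -4) = -4 (attained at k = 2)
  C[1][0] = min over k of (A[1][0] + B[0][0] = 0 + -1 = -1, A[1][1] + B[1][0] = 7 + 3 = 10, A[1][2] + B[2][0] = 10 + 2 = 12) = -1 (attained at k = 0)
  C[1][1] = min over k of (A[1][0] + B[0][1] = 0 + 0 = 0, A[1][1] + B[1][1] = 7 + -3 = 4, A[1][2] + B[2][1] = 10 + 4 = 14) = 0 (attained at k = 0)
  C[1][2] = min over k of (A[1][0] + B[0][2] = 0 + 2 = 2, A[1][1] + B[1][2] = 7 + -4 = 3, A[1][2] + B[2][2] = 10 + -4 = 6) = 2 (attained at k = 0)
  C[2][0] = min over k of (A[2][0] + B[0][0] = 5 + -1 = 4, A[2][1] + B[1][0] = -1 + 3 = 2, A[2][2] + B[2][0] = 8 + 2 = 10) = 2 (attained at k = 1)
  C[2][1] = min over k of (A[2][0] + B[0][1] = 5 + 0 = 5, A[2][1] + B[1][1] = -1 + -3 = -4, A[2][2] + B[2][1] = 8 + 4 = 12) = -4 (attained at k = 1)
  C[2][2] = min over k of (A[2][0] + B[0][2] = 5 + 2 = 7, A[2][1] + B[1][2] = -1 + -4 = -5, A[2][2] + B[2][2] = 8 + -4 = 4) = -5 (attained at k = 1)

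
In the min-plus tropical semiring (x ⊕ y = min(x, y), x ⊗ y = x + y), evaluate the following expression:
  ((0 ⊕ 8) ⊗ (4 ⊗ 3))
((0 ⊕ 8) ⊗ (4 ⊗ 3)) = 7

Expand innermost to outermost. Recall ⊕ takes the minimum of its arguments and ⊗ takes their sum. Working out the expression ((0 ⊕ 8) ⊗ (4 ⊗ 3)) gives 7.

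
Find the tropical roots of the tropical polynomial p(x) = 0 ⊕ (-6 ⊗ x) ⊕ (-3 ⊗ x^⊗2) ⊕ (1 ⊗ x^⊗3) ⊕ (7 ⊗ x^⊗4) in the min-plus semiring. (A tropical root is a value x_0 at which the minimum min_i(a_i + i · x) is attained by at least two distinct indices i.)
Roots: {-6, -4, -3, 6}

Each tropical root is a break point of the lower envelope of the lines y = a_i + i · x (there are 5 lines, with slopes 0, 1, ..., 4). Only the lines that attain the minimum somewhere contribute to roots; other lines are dominated. Here the surviving (envelope) indices are i = 4, i = 3, i = 2, i = 1, i = 0.
Intersections between consecutive envelope lines give the roots: for adjacent envelope indices i < j the intersection is x = (a_i − a_j) / (j − i). Reading off the sorted break points: {-6, -4, -3, 6}.
Verification: at each break x_0, at least two indices attain the minimum of min_i(a_i + i · x_0).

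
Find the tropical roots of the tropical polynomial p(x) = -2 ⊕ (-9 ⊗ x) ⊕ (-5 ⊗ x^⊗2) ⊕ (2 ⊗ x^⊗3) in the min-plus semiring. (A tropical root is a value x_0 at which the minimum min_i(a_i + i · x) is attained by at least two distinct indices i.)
Roots: {-7, -4, 7}

Each tropical root is a break point of the lower envelope of the lines y = a_i + i · x (there are 4 lines, with slopes 0, 1, ..., 3). Only the lines that attain the minimum somewhere contribute to roots; other lines are dominated. Here the surviving (envelope) indices are i = 3, i = 2, i = 1, i = 0.
Intersections between consecutive envelope lines give the roots: for adjacent envelope indices i < j the intersection is x = (a_i − a_j) / (j − i). Reading off the sorted break points: {-7, -4, 7}.
Verification: at each break x_0, at least two indices attain the minimum of min_i(a_i + i · x_0).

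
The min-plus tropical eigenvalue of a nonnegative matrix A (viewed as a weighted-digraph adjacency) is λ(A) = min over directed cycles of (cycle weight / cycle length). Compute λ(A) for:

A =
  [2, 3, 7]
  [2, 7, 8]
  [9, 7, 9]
λ(A) = 2

Enumerate directed cycles and compute their means (weight / length). Sample:
  cycle 0 → 0: weight = 2, length = 1, mean = 2/1 ≈ 2.000
  cycle 1 → 1: weight = 7, length = 1, mean = 7/1 ≈ 7.000
  cycle 2 → 2: weight = 9, length = 1, mean = 9/1 ≈ 9.000
  cycle 0 → 1 → 0: weight = 5, length = 2, mean = 5/2 ≈ 2.500
  cycle 0 → 2 → 0: weight = 16, length = 2, mean = 16/2 ≈ 8.000
  cycle 1 → 0 → 1: weight = 5, length = 2, mean = 5/2 ≈ 2.500
Minimum mean = 2.000, attained e.g. along the cycle 0 → 0 with weight 2 and length 1. So λ(A) = 2/1 = 2.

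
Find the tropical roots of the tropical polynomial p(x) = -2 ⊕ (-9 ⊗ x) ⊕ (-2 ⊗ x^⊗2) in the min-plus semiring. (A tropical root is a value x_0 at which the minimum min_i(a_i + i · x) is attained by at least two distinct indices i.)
Roots: {-7, 7}

Each tropical root is a break point of the lower envelope of the lines y = a_i + i · x (there are 3 lines, with slopes 0, 1, ..., 2). Only the lines that attain the minimum somewhere contribute to roots; other lines are dominated. Here the surviving (envelope) indices are i = 2, i = 1, i = 0.
Intersections between consecutive envelope lines give the roots: for adjacent envelope indices i < j the intersection is x = (a_i − a_j) / (j − i). Reading off the sorted break points: {-7, 7}.
Verification: at each break x_0, at least two indices attain the minimum of min_i(a_i + i · x_0).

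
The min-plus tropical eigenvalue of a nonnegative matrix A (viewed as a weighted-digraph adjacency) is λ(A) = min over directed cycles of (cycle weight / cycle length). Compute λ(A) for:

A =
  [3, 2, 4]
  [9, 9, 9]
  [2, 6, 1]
λ(A) = 1

Enumerate directed cycles and compute their means (weight / length). Sample:
  cycle 0 → 0: weight = 3, length = 1, mean = 3/1 ≈ 3.000
  cycle 1 → 1: weight = 9, length = 1, mean = 9/1 ≈ 9.000
  cycle 2 → 2: weight = 1, length = 1, mean = 1/1 ≈ 1.000
  cycle 0 → 1 → 0: weight = 11, length = 2, mean = 11/2 ≈ 5.500
  cycle 0 → 2 → 0: weight = 6, length = 2, mean = 6/2 ≈ 3.000
  cycle 1 → 0 → 1: weight = 11, length = 2, mean = 11/2 ≈ 5.500
Minimum mean = 1.000, attained e.g. along the cycle 2 → 2 with weight 1 and length 1. So λ(A) = 1/1 = 1.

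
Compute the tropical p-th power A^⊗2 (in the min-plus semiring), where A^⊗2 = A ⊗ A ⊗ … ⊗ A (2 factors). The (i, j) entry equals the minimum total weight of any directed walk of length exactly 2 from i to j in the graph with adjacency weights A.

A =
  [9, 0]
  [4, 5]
A^⊗2 =
  [4, 5]
  [9, 4]

Each entry (A^⊗2)_ij equals the minimum over all length-2 walks i = v_0 → v_1 → … → v_2 = j of Σ_t A[v_t][v_{t+1}]. For example, for (i, j) = (0, 1) we minimise over 2 possible intermediate vertex sequences; the minimum is 5, attained along the walk 0 → 1 → 1.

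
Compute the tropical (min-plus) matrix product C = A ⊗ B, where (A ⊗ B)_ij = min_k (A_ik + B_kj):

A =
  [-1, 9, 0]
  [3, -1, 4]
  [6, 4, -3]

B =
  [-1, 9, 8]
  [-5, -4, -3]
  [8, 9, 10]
A ⊗ B =
  [-2, 5, 6]
  [-6, -5, -4]
  [-1, 0, 1]

Apply the min-plus product entry-by-entry:
  C[0][0] = min over k of (A[0][0] + B[0][0] = -1 + -1 = -2, A[0][1] + B[1][0] = 9 + -5 = 4, A[0][2] + B[2][0] = 0 + 8 = 8) = -2 (attained at k = 0)
  C[0][1] = min over k of (A[0][0] + B[0][1] = -1 + 9 = 8, A[0][1] + B[1][1] = 9 + -4 = 5, A[0][2] + B[2][1] = 0 + 9 = 9) = 5 (attained at k = 1)
  C[0][2] = min over k of (A[0][0] + B[0][2] = -1 + 8 = 7, A[0][1] + B[1][2] = 9 + -3 = 6, A[0][2] + B[2][2] = 0 + 10 = 10) = 6 (attained at k = 1)
  C[1][0] = min over k of (A[1][0] + B[0][0] = 3 + -1 = 2, A[1][1] + B[1][0] = -1 + -5 = -6, A[1][2] + B[2][0] = 4 + 8 = 12) = -6 (attained at k = 1)
  C[1][1] = min over k of (A[1][0] + B[0][1] = 3 + 9 = 12, A[1][1] + B[1][1] = -1 + -4 = -5, A[1][2] + B[2][1] = 4 + 9 = 13) = -5 (attained at k = 1)
  C[1][2] = min over k of (A[1][0] + B[0][2] = 3 + 8 = 11, A[1][1] + B[1][2] = -1 + -3 = -4, A[1][2] + B[2][2] = 4 + 10 = 14) = -4 (attained at k = 1)
  C[2][0] = min over k of (A[2][0] + B[0][0] = 6 + -1 = 5, A[2][1] + B[1][0] = 4 + -5 = -1, A[2][2] + B[2][0] = -3 + 8 = 5) = -1 (attained at k = 1)
  C[2][1] = min over k of (A[2][0] + B[0][1] = 6 + 9 = 15, A[2][1] + B[1][1] = 4 + -4 = 0, A[2][2] + B[2][1] = -3 + 9 = 6) = 0 (attained at k = 1)
  C[2][2] = min over k of (A[2][0] + B[0][2] = 6 + 8 = 14, A[2][1] + B[1][2] = 4 + -3 = 1, A[2][2] + B[2][2] = -3 + 10 = 7) = 1 (attained at k = 1)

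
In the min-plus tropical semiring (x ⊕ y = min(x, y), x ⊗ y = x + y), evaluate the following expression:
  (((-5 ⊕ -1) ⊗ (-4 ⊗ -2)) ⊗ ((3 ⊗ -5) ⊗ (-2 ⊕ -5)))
(((-5 ⊕ -1) ⊗ (-4 ⊗ -2)) ⊗ ((3 ⊗ -5) ⊗ (-2 ⊕ -5))) = -18

Expand innermost to outermost. Recall ⊕ takes the minimum of its arguments and ⊗ takes their sum. Working out the expression (((-5 ⊕ -1) ⊗ (-4 ⊗ -2)) ⊗ ((3 ⊗ -5) ⊗ (-2 ⊕ -5))) gives -18.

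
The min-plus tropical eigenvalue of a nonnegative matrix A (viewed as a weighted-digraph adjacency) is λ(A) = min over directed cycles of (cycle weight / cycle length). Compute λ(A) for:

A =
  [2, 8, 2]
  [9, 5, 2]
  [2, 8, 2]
λ(A) = 2

Enumerate directed cycles and compute their means (weight / length). Sample:
  cycle 0 → 0: weight = 2, length = 1, mean = 2/1 ≈ 2.000
  cycle 1 → 1: weight = 5, length = 1, mean = 5/1 ≈ 5.000
  cycle 2 → 2: weight = 2, length = 1, mean = 2/1 ≈ 2.000
  cycle 0 → 1 → 0: weight = 17, length = 2, mean = 17/2 ≈ 8.500
  cycle 0 → 2 → 0: weight = 4, length = 2, mean = 4/2 ≈ 2.000
  cycle 1 → 0 → 1: weight = 17, length = 2, mean = 17/2 ≈ 8.500
Minimum mean = 2.000, attained e.g. along the cycle 0 → 0 with weight 2 and length 1. So λ(A) = 2/1 = 2.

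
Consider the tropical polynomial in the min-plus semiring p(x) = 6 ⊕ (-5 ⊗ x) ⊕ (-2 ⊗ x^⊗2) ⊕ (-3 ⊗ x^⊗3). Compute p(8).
p(8) = 3

A tropical monomial a ⊗ x^⊗i evaluates to a + i · x. Evaluating each term at x = 8:
  Term 0 contributes 6 + 0 · 8 = 6
  Term 1 contributes -5 + 1 · 8 = 3
  Term 2 contributes -2 + 2 · 8 = 14
  Term 3 contributes -3 + 3 · 8 = 21
p(8) = ⊕ of these = min[6, 3, 14, 21] = 3.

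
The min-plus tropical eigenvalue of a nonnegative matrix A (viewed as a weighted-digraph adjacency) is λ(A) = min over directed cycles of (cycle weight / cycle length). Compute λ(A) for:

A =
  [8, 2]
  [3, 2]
λ(A) = 2

Enumerate directed cycles and compute their means (weight / length). Sample:
  cycle 0 → 0: weight = 8, length = 1, mean = 8/1 ≈ 8.000
  cycle 1 → 1: weight = 2, length = 1, mean = 2/1 ≈ 2.000
  cycle 0 → 1 → 0: weight = 5, length = 2, mean = 5/2 ≈ 2.500
  cycle 1 → 0 → 1: weight = 5, length = 2, mean = 5/2 ≈ 2.500
Minimum mean = 2.000, attained e.g. along the cycle 1 → 1 with weight 2 and length 1. So λ(A) = 2/1 = 2.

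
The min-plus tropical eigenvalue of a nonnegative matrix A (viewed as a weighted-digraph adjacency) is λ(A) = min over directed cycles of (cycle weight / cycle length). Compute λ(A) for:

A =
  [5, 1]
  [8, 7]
λ(A) = 9/2

Enumerate directed cycles and compute their means (weight / length). Sample:
  cycle 0 → 0: weight = 5, length = 1, mean = 5/1 ≈ 5.000
  cycle 1 → 1: weight = 7, length = 1, mean = 7/1 ≈ 7.000
  cycle 0 → 1 → 0: weight = 9, length = 2, mean = 9/2 ≈ 4.500
  cycle 1 → 0 → 1: weight = 9, length = 2, mean = 9/2 ≈ 4.500
Minimum mean = 4.500, attained e.g. along the cycle 0 → 1 → 0 with weight 9 and length 2. So λ(A) = 9/2 = 9/2.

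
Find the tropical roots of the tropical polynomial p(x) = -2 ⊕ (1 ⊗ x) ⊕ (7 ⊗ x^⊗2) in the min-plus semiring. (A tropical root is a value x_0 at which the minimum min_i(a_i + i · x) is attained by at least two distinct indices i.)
Roots: {-6, -3}

Each tropical root is a break point of the lower envelope of the lines y = a_i + i · x (there are 3 lines, with slopes 0, 1, ..., 2). Only the lines that attain the minimum somewhere contribute to roots; other lines are dominated. Here the surviving (envelope) indices are i = 2, i = 1, i = 0.
Intersections between consecutive envelope lines give the roots: for adjacent envelope indices i < j the intersection is x = (a_i − a_j) / (j − i). Reading off the sorted break points: {-6, -3}.
Verification: at each break x_0, at least two indices attain the minimum of min_i(a_i + i · x_0).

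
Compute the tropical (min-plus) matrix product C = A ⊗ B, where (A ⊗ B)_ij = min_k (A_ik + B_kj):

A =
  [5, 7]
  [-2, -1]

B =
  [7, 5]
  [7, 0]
A ⊗ B =
  [12, 7]
  [5, -1]

Apply the min-plus product entry-by-entry:
  C[0][0] = min over k of (A[0][0] + B[0][0] = 5 + 7 = 12, A[0][1] + B[1][0] = 7 + 7 = 14) = 12 (attained at k = 0)
  C[0][1] = min over k of (A[0][0] + B[0][1] = 5 + 5 = 10, A[0][1] + B[1][1] = 7 + 0 = 7) = 7 (attained at k = 1)
  C[1][0] = min over k of (A[1][0] + B[0][0] = -2 + 7 = 5, A[1][1] + B[1][0] = -1 + 7 = 6) = 5 (attained at k = 0)
  C[1][1] = min over k of (A[1][0] + B[0][1] = -2 + 5 = 3, A[1][1] + B[1][1] = -1 + 0 = -1) = -1 (attained at k = 1)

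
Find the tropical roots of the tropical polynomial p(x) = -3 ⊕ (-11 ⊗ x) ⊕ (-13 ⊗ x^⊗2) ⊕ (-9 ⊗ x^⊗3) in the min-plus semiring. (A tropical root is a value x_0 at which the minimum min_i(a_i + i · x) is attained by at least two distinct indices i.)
Roots: {-4, 2, 8}

Each tropical root is a break point of the lower envelope of the lines y = a_i + i · x (there are 4 lines, with slopes 0, 1, ..., 3). Only the lines that attain the minimum somewhere contribute to roots; other lines are dominated. Here the surviving (envelope) indices are i = 3, i = 2, i = 1, i = 0.
Intersections between consecutive envelope lines give the roots: for adjacent envelope indices i < j the intersection is x = (a_i − a_j) / (j − i). Reading off the sorted break points: {-4, 2, 8}.
Verification: at each break x_0, at least two indices attain the minimum of min_i(a_i + i · x_0).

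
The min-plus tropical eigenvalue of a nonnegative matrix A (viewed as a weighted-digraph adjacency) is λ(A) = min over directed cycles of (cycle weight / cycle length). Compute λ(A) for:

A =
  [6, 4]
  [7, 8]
λ(A) = 11/2

Enumerate directed cycles and compute their means (weight / length). Sample:
  cycle 0 → 0: weight = 6, length = 1, mean = 6/1 ≈ 6.000
  cycle 1 → 1: weight = 8, length = 1, mean = 8/1 ≈ 8.000
  cycle 0 → 1 → 0: weight = 11, length = 2, mean = 11/2 ≈ 5.500
  cycle 1 → 0 → 1: weight = 11, length = 2, mean = 11/2 ≈ 5.500
Minimum mean = 5.500, attained e.g. along the cycle 0 → 1 → 0 with weight 11 and length 2. So λ(A) = 11/2 = 11/2.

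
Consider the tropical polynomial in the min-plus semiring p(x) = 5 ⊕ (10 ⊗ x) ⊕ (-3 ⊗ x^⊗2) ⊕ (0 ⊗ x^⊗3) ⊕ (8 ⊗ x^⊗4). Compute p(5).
p(5) = 5

A tropical monomial a ⊗ x^⊗i evaluates to a + i · x. Evaluating each term at x = 5:
  Term 0 contributes 5 + 0 · 5 = 5
  Term 1 contributes 10 + 1 · 5 = 15
  Term 2 contributes -3 + 2 · 5 = 7
  Term 3 contributes 0 + 3 · 5 = 15
  Term 4 contributes 8 + 4 · 5 = 28
p(5) = ⊕ of these = min[5, 15, 7, 15, 28] = 5.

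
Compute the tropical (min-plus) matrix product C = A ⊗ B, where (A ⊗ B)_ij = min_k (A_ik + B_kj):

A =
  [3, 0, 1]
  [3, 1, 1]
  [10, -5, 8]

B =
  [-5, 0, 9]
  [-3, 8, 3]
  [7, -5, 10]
A ⊗ B =
  [-3, -4, 3]
  [-2, -4, 4]
  [-8, 3, -2]

Apply the min-plus product entry-by-entry:
  C[0][0] = min over k of (A[0][0] + B[0][0] = 3 + -5 = -2, A[0][1] + B[1][0] = 0 + -3 = -3, A[0][2] + B[2][0] = 1 + 7 = 8) = -3 (attained at k = 1)
  C[0][1] = min over k of (A[0][0] + B[0][1] = 3 + 0 = 3, A[0][1] + B[1][1] = 0 + 8 = 8, A[0][2] + B[2][1] = 1 + -5 = -4) = -4 (attained at k = 2)
  C[0][2] = min over k of (A[0][0] + B[0][2] = 3 + 9 = 12, A[0][1] + B[1][2] = 0 + 3 = 3, A[0][2] + B[2][2] = 1 + 10 = 11) = 3 (attained at k = 1)
  C[1][0] = min over k of (A[1][0] + B[0][0] = 3 + -5 = -2, A[1][1] + B[1][0] = 1 + -3 = -2, A[1][2] + B[2][0] = 1 + 7 = 8) = -2 (attained at k = 0)
  C[1][1] = min over k of (A[1][0] + B[0][1] = 3 + 0 = 3, A[1][1] + B[1][1] = 1 + 8 = 9, A[1][2] + B[2][1] = 1 + -5 = -4) = -4 (attained at k = 2)
  C[1][2] = min over k of (A[1][0] + B[0][2] = 3 + 9 = 12, A[1][1] + B[1][2] = 1 + 3 = 4, A[1][2] + B[2][2] = 1 + 10 = 11) = 4 (attained at k = 1)
  C[2][0] = min over k of (A[2][0] + B[0][0] = 10 + -5 = 5, A[2][1] + B[1][0] = -5 + -3 = -8, A[2][2] + B[2][0] = 8 + 7 = 15) = -8 (attained at k = 1)
  C[2][1] = min over k of (A[2][0] + B[0][1] = 10 + 0 = 10, A[2][1] + B[1][1] = -5 + 8 = 3, A[2][2] + B[2][1] = 8 + -5 = 3) = 3 (attained at k = 1)
  C[2][2] = min over k of (A[2][0] + B[0][2] = 10 + 9 = 19, A[2][1] + B[1][2] = -5 + 3 = -2, A[2][2] + B[2][2] = 8 + 10 = 18) = -2 (attained at k = 1)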